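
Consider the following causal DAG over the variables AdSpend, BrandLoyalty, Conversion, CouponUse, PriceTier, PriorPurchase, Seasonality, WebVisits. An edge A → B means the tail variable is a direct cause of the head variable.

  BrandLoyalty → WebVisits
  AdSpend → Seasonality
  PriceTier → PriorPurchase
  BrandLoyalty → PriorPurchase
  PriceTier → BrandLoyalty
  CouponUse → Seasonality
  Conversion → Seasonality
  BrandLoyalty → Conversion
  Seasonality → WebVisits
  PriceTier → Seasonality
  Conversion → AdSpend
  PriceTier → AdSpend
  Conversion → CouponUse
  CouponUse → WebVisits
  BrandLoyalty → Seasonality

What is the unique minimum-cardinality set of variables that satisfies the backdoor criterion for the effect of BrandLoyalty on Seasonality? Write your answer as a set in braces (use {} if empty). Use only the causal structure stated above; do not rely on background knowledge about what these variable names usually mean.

Variables eligible for adjustment (non-descendants of BrandLoyalty, excluding BrandLoyalty and Seasonality): {PriceTier}.
Backdoor paths from BrandLoyalty to Seasonality:
  P1: BrandLoyalty <- PriceTier -> AdSpend <- Conversion -> CouponUse -> Seasonality
  P2: BrandLoyalty <- PriceTier -> AdSpend <- Conversion -> CouponUse -> WebVisits <- Seasonality
  P3: BrandLoyalty <- PriceTier -> AdSpend <- Conversion -> Seasonality
  P4: BrandLoyalty <- PriceTier -> AdSpend -> Seasonality
  P5: BrandLoyalty <- PriceTier -> Seasonality
The empty set is not sufficient: P4 (BrandLoyalty <- PriceTier -> AdSpend -> Seasonality) has no collider blocking it and no conditioned non-collider, so it is open.
Try {PriceTier}:
  P1: blocked at fork node PriceTier ∈ conditioning set.
  P2: blocked at fork node PriceTier ∈ conditioning set.
  P3: blocked at fork node PriceTier ∈ conditioning set.
  P4: blocked at fork node PriceTier ∈ conditioning set.
  P5: blocked at fork node PriceTier ∈ conditioning set.
{PriceTier} contains no descendant of BrandLoyalty and blocks every backdoor path.
{PriceTier} is the unique smallest valid adjustment set.

{PriceTier}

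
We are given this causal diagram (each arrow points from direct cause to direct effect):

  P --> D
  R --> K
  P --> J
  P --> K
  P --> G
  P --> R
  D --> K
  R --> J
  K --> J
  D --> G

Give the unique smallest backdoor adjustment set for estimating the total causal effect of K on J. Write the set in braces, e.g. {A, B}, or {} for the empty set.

Variables eligible for adjustment (non-descendants of K, excluding K and J): {D, G, P, R}.
Backdoor paths from K to J:
  P1: K <- P -> R -> J
  P2: K <- P -> J
  P3: K <- D <- P -> R -> J
  P4: K <- D <- P -> J
  P5: K <- D -> G <- P -> R -> J
  P6: K <- D -> G <- P -> J
  P7: K <- R <- P -> J
  P8: K <- R -> J
The empty set is not sufficient: P1 (K <- P -> R -> J) has no collider blocking it and no conditioned non-collider, so it is open.
Try {P, R}:
  P1: blocked at fork node P ∈ conditioning set.
  P2: blocked at fork node P ∈ conditioning set.
  P3: blocked at fork node P ∈ conditioning set.
  P4: blocked at fork node P ∈ conditioning set.
  P5: blocked at collider G (neither it nor any descendant is in the conditioning set).
  P6: blocked at collider G (neither it nor any descendant is in the conditioning set).
  P7: blocked at chain node R ∈ conditioning set.
  P8: blocked at fork node R ∈ conditioning set.
{P, R} contains no descendant of K and blocks every backdoor path.
Every element of {P, R} is needed (dropping P leaves P2 open; dropping R leaves P8 open), so no proper subset is valid.
Among all size-2 subsets of the eligible variables, only {P, R} blocks every backdoor path, so it is the unique smallest valid adjustment set.

{P, R}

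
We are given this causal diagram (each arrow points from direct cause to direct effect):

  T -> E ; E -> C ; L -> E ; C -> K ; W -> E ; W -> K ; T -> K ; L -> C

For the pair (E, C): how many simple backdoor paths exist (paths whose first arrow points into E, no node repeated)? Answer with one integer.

A backdoor path from E to C is any simple undirected path whose first edge points into E (i.e. leaves E via a parent).
Parents of E: {L, T, W}.
Enumerating:
  P1: E <- T -> K <- C
  P2: E <- L -> C
  P3: E <- W -> K <- C
That exhausts the simple backdoor paths. Count: 3.

3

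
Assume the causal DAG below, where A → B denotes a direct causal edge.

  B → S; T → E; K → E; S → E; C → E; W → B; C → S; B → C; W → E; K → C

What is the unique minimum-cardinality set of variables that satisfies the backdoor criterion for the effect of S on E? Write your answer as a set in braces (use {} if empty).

{B, C}

Variables eligible for adjustment (non-descendants of S, excluding S and E): {B, C, K, T, W}.
Backdoor paths from S to E:
  P1: S <- B <- W -> E
  P2: S <- B -> C <- K -> E
  P3: S <- B -> C -> E
  P4: S <- C <- K -> E
  P5: S <- C <- B <- W -> E
  P6: S <- C -> E
The empty set is not sufficient: P1 (S <- B <- W -> E) has no collider blocking it and no conditioned non-collider, so it is open.
Try {B, C}:
  P1: blocked at chain node B ∈ conditioning set.
  P2: blocked at fork node B ∈ conditioning set.
  P3: blocked at fork node B ∈ conditioning set.
  P4: blocked at chain node C ∈ conditioning set.
  P5: blocked at chain node C ∈ conditioning set.
  P6: blocked at fork node C ∈ conditioning set.
{B, C} contains no descendant of S and blocks every backdoor path.
Every element of {B, C} is needed (dropping B leaves P1 open; dropping C leaves P4 open), so no proper subset is valid.
Among all size-2 subsets of the eligible variables, only {B, C} blocks every backdoor path, so it is the unique smallest valid adjustment set.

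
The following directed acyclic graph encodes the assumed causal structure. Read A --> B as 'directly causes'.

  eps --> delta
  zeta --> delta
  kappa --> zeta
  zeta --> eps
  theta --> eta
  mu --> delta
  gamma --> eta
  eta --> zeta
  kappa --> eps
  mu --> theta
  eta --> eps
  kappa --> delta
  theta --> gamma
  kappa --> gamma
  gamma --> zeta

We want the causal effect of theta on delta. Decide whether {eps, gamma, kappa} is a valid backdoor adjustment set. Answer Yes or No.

Backdoor paths from theta to delta (paths whose first edge points into theta):
  P1: theta <- mu -> delta
Condition 1 (no descendant of theta in the set): FAILS — eps and gamma are descendants of theta.
Condition 2 (every backdoor path blocked by {eps, gamma, kappa}):
  P1: open — no interior node is in the conditioning set.
{eps, gamma, kappa} does not satisfy the backdoor criterion.

No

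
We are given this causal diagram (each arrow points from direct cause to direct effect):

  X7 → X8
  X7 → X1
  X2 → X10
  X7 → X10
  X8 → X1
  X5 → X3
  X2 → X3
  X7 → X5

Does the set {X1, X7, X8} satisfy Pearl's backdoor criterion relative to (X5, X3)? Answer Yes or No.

Yes

Backdoor paths from X5 to X3 (paths whose first edge points into X5):
  P1: X5 <- X7 -> X10 <- X2 -> X3
Condition 1 (no descendant of X5 in the set): holds — descendants of X5 are {X3}; none are in {X1, X7, X8}.
Condition 2 (every backdoor path blocked by {X1, X7, X8}):
  P1: blocked at fork node X7 ∈ conditioning set.
{X1, X7, X8} satisfies the backdoor criterion.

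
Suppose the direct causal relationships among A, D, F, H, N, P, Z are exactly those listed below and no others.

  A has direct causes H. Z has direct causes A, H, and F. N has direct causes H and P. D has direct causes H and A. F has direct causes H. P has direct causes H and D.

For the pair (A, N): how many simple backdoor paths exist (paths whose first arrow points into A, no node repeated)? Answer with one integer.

3

A backdoor path from A to N is any simple undirected path whose first edge points into A (i.e. leaves A via a parent).
Parents of A: {H}.
Enumerating:
  P1: A <- H -> D -> P -> N
  P2: A <- H -> P -> N
  P3: A <- H -> N
That exhausts the simple backdoor paths. Count: 3.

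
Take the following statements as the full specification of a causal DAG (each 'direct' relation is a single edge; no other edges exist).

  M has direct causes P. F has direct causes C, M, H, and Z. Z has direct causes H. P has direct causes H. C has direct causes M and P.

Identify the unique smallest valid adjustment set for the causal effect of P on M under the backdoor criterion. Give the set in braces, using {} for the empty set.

Variables eligible for adjustment (non-descendants of P, excluding P and M): {H, Z}.
Backdoor paths from P to M:
  P1: P <- H -> Z -> F <- M
  P2: P <- H -> Z -> F <- C <- M
  P3: P <- H -> F <- M
  P4: P <- H -> F <- C <- M
Each backdoor path contains an unconditioned collider, so every path is already blocked with the empty conditioning set:
  P1: blocked at collider F (neither it nor any descendant is in the conditioning set).
  P2: blocked at collider F (neither it nor any descendant is in the conditioning set).
  P3: blocked at collider F (neither it nor any descendant is in the conditioning set).
  P4: blocked at collider F (neither it nor any descendant is in the conditioning set).
The empty set is therefore the unique smallest valid set.

{}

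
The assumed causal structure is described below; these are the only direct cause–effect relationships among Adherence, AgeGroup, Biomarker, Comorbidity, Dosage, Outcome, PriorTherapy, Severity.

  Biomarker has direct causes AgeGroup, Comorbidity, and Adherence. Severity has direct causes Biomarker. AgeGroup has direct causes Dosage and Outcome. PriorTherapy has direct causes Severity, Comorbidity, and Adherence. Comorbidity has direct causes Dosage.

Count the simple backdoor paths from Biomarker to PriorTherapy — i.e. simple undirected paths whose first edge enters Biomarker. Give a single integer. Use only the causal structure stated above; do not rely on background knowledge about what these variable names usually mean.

A backdoor path from Biomarker to PriorTherapy is any simple undirected path whose first edge points into Biomarker (i.e. leaves Biomarker via a parent).
Parents of Biomarker: {Adherence, AgeGroup, Comorbidity}.
Enumerating:
  P1: Biomarker <- Comorbidity -> PriorTherapy
  P2: Biomarker <- Adherence -> PriorTherapy
  P3: Biomarker <- AgeGroup <- Dosage -> Comorbidity -> PriorTherapy
That exhausts the simple backdoor paths. Count: 3.

3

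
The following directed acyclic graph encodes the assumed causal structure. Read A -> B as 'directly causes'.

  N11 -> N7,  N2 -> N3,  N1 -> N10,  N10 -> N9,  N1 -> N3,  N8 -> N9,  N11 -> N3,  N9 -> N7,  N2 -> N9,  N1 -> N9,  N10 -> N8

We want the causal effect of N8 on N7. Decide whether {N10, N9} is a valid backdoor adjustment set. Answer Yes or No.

No

Backdoor paths from N8 to N7 (paths whose first edge points into N8):
  P1: N8 <- N10 <- N1 -> N3 <- N11 -> N7
  P2: N8 <- N10 <- N1 -> N3 <- N2 -> N9 -> N7
  P3: N8 <- N10 <- N1 -> N9 <- N2 -> N3 <- N11 -> N7
  P4: N8 <- N10 <- N1 -> N9 -> N7
  P5: N8 <- N10 -> N9 <- N1 -> N3 <- N11 -> N7
  P6: N8 <- N10 -> N9 <- N2 -> N3 <- N11 -> N7
  P7: N8 <- N10 -> N9 -> N7
Condition 1 (no descendant of N8 in the set): FAILS — N9 is a descendant of N8.
Condition 2 (every backdoor path blocked by {N10, N9}):
  P1: blocked at chain node N10 ∈ conditioning set.
  P2: blocked at chain node N10 ∈ conditioning set.
  P3: blocked at chain node N10 ∈ conditioning set.
  P4: blocked at chain node N10 ∈ conditioning set.
  P5: blocked at fork node N10 ∈ conditioning set.
  P6: blocked at fork node N10 ∈ conditioning set.
  P7: blocked at fork node N10 ∈ conditioning set.
{N10, N9} does not satisfy the backdoor criterion.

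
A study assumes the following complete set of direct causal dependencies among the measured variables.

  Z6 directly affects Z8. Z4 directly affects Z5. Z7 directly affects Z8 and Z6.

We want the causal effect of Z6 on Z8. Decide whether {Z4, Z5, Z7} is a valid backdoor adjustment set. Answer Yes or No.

Yes

Backdoor paths from Z6 to Z8 (paths whose first edge points into Z6):
  P1: Z6 <- Z7 -> Z8
Condition 1 (no descendant of Z6 in the set): holds — descendants of Z6 are {Z8}; none are in {Z4, Z5, Z7}.
Condition 2 (every backdoor path blocked by {Z4, Z5, Z7}):
  P1: blocked at fork node Z7 ∈ conditioning set.
{Z4, Z5, Z7} satisfies the backdoor criterion.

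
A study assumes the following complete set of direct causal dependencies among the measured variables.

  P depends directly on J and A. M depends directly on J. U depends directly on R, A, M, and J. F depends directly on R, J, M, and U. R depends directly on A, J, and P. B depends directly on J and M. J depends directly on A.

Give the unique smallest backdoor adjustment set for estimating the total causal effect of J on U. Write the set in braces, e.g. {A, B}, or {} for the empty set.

{A}

Variables eligible for adjustment (non-descendants of J, excluding J and U): {A}.
Backdoor paths from J to U:
  P1: J <- A -> P -> R -> U
  P2: J <- A -> P -> R -> F <- M -> U
  P3: J <- A -> P -> R -> F <- U
  P4: J <- A -> R -> U
  P5: J <- A -> R -> F <- M -> U
  P6: J <- A -> R -> F <- U
  P7: J <- A -> U
The empty set is not sufficient: P1 (J <- A -> P -> R -> U) has no collider blocking it and no conditioned non-collider, so it is open.
Try {A}:
  P1: blocked at fork node A ∈ conditioning set.
  P2: blocked at fork node A ∈ conditioning set.
  P3: blocked at fork node A ∈ conditioning set.
  P4: blocked at fork node A ∈ conditioning set.
  P5: blocked at fork node A ∈ conditioning set.
  P6: blocked at fork node A ∈ conditioning set.
  P7: blocked at fork node A ∈ conditioning set.
{A} contains no descendant of J and blocks every backdoor path.
{A} is the unique smallest valid adjustment set.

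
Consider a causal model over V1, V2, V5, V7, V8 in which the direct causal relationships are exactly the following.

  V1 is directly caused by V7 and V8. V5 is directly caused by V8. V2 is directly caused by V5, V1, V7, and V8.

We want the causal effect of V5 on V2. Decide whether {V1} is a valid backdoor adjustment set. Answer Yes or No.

No

Backdoor paths from V5 to V2 (paths whose first edge points into V5):
  P1: V5 <- V8 -> V1 <- V7 -> V2
  P2: V5 <- V8 -> V1 -> V2
  P3: V5 <- V8 -> V2
Condition 1 (no descendant of V5 in the set): holds — descendants of V5 are {V2}; none are in {V1}.
Condition 2 (every backdoor path blocked by {V1}):
  P1: open — collider(s) V1 are conditioned on (or have a conditioned descendant) and no non-collider on the path is in the set.
  P2: blocked at chain node V1 ∈ conditioning set.
  P3: open — no interior node is in the conditioning set.
{V1} does not satisfy the backdoor criterion.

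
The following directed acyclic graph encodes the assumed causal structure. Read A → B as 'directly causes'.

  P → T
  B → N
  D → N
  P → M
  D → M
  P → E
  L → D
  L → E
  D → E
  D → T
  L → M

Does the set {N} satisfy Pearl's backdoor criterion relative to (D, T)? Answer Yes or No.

Backdoor paths from D to T (paths whose first edge points into D):
  P1: D <- L -> E <- P -> T
  P2: D <- L -> M <- P -> T
Condition 1 (no descendant of D in the set): FAILS — N is a descendant of D.
Condition 2 (every backdoor path blocked by {N}):
  P1: blocked at collider E (neither it nor any descendant is in the conditioning set).
  P2: blocked at collider M (neither it nor any descendant is in the conditioning set).
{N} does not satisfy the backdoor criterion.

No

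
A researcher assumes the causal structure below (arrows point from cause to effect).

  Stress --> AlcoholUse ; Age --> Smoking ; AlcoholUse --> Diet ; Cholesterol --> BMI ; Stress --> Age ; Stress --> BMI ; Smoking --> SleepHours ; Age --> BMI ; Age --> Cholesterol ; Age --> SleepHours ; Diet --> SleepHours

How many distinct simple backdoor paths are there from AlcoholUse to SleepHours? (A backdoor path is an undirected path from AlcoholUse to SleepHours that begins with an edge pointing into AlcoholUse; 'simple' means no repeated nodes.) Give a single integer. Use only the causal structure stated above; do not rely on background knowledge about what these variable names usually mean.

A backdoor path from AlcoholUse to SleepHours is any simple undirected path whose first edge points into AlcoholUse (i.e. leaves AlcoholUse via a parent).
Parents of AlcoholUse: {Stress}.
Enumerating:
  P1: AlcoholUse <- Stress -> Age -> Smoking -> SleepHours
  P2: AlcoholUse <- Stress -> Age -> SleepHours
  P3: AlcoholUse <- Stress -> BMI <- Age -> Smoking -> SleepHours
  P4: AlcoholUse <- Stress -> BMI <- Age -> SleepHours
  P5: AlcoholUse <- Stress -> BMI <- Cholesterol <- Age -> Smoking -> SleepHours
  P6: AlcoholUse <- Stress -> BMI <- Cholesterol <- Age -> SleepHours
That exhausts the simple backdoor paths. Count: 6.

6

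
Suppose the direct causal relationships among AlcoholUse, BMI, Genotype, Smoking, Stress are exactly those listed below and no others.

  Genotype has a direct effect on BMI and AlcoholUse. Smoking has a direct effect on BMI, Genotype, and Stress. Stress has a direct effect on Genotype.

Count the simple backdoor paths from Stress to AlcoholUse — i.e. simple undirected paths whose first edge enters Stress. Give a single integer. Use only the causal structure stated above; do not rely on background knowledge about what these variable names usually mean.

A backdoor path from Stress to AlcoholUse is any simple undirected path whose first edge points into Stress (i.e. leaves Stress via a parent).
Parents of Stress: {Smoking}.
Enumerating:
  P1: Stress <- Smoking -> Genotype -> AlcoholUse
  P2: Stress <- Smoking -> BMI <- Genotype -> AlcoholUse
That exhausts the simple backdoor paths. Count: 2.

2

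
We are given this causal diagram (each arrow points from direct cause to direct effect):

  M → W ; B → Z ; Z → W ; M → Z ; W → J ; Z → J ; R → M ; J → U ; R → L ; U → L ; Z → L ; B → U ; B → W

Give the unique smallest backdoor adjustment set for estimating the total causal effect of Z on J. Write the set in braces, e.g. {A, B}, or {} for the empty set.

Variables eligible for adjustment (non-descendants of Z, excluding Z and J): {B, M, R}.
Backdoor paths from Z to J:
  P1: Z <- M <- R -> L <- U <- B -> W -> J
  P2: Z <- M <- R -> L <- U <- J
  P3: Z <- M -> W <- B -> U <- J
  P4: Z <- M -> W -> J
  P5: Z <- B -> W <- M <- R -> L <- U <- J
  P6: Z <- B -> W -> J
  P7: Z <- B -> U <- J
  P8: Z <- B -> U -> L <- R -> M -> W -> J
The empty set is not sufficient: P4 (Z <- M -> W -> J) has no collider blocking it and no conditioned non-collider, so it is open.
Try {B, M}:
  P1: blocked at chain node M ∈ conditioning set.
  P2: blocked at chain node M ∈ conditioning set.
  P3: blocked at fork node M ∈ conditioning set.
  P4: blocked at fork node M ∈ conditioning set.
  P5: blocked at fork node B ∈ conditioning set.
  P6: blocked at fork node B ∈ conditioning set.
  P7: blocked at fork node B ∈ conditioning set.
  P8: blocked at fork node B ∈ conditioning set.
{B, M} contains no descendant of Z and blocks every backdoor path.
Every element of {B, M} is needed (dropping B leaves P6 open; dropping M leaves P4 open), so no proper subset is valid.
Among all size-2 subsets of the eligible variables, only {B, M} blocks every backdoor path, so it is the unique smallest valid adjustment set.

{B, M}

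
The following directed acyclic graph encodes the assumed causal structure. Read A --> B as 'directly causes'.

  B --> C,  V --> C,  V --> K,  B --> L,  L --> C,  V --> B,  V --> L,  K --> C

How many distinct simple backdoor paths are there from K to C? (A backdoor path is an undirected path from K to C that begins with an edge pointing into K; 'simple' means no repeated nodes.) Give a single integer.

A backdoor path from K to C is any simple undirected path whose first edge points into K (i.e. leaves K via a parent).
Parents of K: {V}.
Enumerating:
  P1: K <- V -> B -> L -> C
  P2: K <- V -> B -> C
  P3: K <- V -> L <- B -> C
  P4: K <- V -> L -> C
  P5: K <- V -> C
That exhausts the simple backdoor paths. Count: 5.

5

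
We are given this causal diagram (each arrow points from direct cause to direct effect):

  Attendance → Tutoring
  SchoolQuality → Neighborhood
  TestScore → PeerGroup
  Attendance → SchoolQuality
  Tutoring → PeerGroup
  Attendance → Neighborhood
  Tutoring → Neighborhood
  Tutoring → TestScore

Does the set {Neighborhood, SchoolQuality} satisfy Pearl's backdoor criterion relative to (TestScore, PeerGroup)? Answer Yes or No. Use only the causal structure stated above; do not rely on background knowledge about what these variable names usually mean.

Backdoor paths from TestScore to PeerGroup (paths whose first edge points into TestScore):
  P1: TestScore <- Tutoring -> PeerGroup
Condition 1 (no descendant of TestScore in the set): holds — descendants of TestScore are {PeerGroup}; none are in {Neighborhood, SchoolQuality}.
Condition 2 (every backdoor path blocked by {Neighborhood, SchoolQuality}):
  P1: open — no interior node is in the conditioning set.
{Neighborhood, SchoolQuality} does not satisfy the backdoor criterion.

No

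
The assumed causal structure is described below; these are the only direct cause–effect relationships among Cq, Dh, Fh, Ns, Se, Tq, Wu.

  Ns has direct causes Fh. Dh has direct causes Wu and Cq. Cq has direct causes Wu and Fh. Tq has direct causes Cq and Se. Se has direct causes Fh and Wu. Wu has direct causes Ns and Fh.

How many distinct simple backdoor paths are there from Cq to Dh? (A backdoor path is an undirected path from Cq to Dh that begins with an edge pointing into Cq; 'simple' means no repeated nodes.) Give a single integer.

A backdoor path from Cq to Dh is any simple undirected path whose first edge points into Cq (i.e. leaves Cq via a parent).
Parents of Cq: {Fh, Wu}.
Enumerating:
  P1: Cq <- Fh -> Ns -> Wu -> Dh
  P2: Cq <- Fh -> Wu -> Dh
  P3: Cq <- Fh -> Se <- Wu -> Dh
  P4: Cq <- Wu -> Dh
That exhausts the simple backdoor paths. Count: 4.

4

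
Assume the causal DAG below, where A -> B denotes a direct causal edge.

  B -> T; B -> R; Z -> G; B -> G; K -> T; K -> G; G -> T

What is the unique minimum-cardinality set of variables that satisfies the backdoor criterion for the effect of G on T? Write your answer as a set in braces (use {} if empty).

Variables eligible for adjustment (non-descendants of G, excluding G and T): {B, K, R, Z}.
Backdoor paths from G to T:
  P1: G <- K -> T
  P2: G <- B -> T
The empty set is not sufficient: P1 (G <- K -> T) has no collider blocking it and no conditioned non-collider, so it is open.
Try {B, K}:
  P1: blocked at fork node K ∈ conditioning set.
  P2: blocked at fork node B ∈ conditioning set.
{B, K} contains no descendant of G and blocks every backdoor path.
Every element of {B, K} is needed (dropping B leaves P2 open; dropping K leaves P1 open), so no proper subset is valid.
Among all size-2 subsets of the eligible variables, only {B, K} blocks every backdoor path, so it is the unique smallest valid adjustment set.

{B, K}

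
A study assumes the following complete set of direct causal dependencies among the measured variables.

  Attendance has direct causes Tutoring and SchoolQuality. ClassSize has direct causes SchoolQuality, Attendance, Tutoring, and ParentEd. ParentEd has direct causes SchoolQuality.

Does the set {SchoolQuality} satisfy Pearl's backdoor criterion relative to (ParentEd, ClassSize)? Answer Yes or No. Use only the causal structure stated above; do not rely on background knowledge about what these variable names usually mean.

Yes

Backdoor paths from ParentEd to ClassSize (paths whose first edge points into ParentEd):
  P1: ParentEd <- SchoolQuality -> Attendance <- Tutoring -> ClassSize
  P2: ParentEd <- SchoolQuality -> Attendance -> ClassSize
  P3: ParentEd <- SchoolQuality -> ClassSize
Condition 1 (no descendant of ParentEd in the set): holds — descendants of ParentEd are {ClassSize}; none are in {SchoolQuality}.
Condition 2 (every backdoor path blocked by {SchoolQuality}):
  P1: blocked at fork node SchoolQuality ∈ conditioning set.
  P2: blocked at fork node SchoolQuality ∈ conditioning set.
  P3: blocked at fork node SchoolQuality ∈ conditioning set.
{SchoolQuality} satisfies the backdoor criterion.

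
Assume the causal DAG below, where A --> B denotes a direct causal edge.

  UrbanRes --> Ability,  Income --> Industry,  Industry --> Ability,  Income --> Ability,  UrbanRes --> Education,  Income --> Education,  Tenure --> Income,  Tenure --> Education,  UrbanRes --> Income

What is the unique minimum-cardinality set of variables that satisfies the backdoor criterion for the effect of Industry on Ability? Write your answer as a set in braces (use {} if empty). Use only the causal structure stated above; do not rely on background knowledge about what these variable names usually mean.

Variables eligible for adjustment (non-descendants of Industry, excluding Industry and Ability): {Education, Income, Tenure, UrbanRes}.
Backdoor paths from Industry to Ability:
  P1: Industry <- Income <- UrbanRes -> Ability
  P2: Industry <- Income <- Tenure -> Education <- UrbanRes -> Ability
  P3: Industry <- Income -> Education <- UrbanRes -> Ability
  P4: Industry <- Income -> Ability
The empty set is not sufficient: P1 (Industry <- Income <- UrbanRes -> Ability) has no collider blocking it and no conditioned non-collider, so it is open.
Try {Income}:
  P1: blocked at chain node Income ∈ conditioning set.
  P2: blocked at chain node Income ∈ conditioning set.
  P3: blocked at fork node Income ∈ conditioning set.
  P4: blocked at fork node Income ∈ conditioning set.
{Income} contains no descendant of Industry and blocks every backdoor path.
No other singleton works — e.g. {UrbanRes} leaves P4 open — so {Income} is the unique smallest valid adjustment set.

{Income}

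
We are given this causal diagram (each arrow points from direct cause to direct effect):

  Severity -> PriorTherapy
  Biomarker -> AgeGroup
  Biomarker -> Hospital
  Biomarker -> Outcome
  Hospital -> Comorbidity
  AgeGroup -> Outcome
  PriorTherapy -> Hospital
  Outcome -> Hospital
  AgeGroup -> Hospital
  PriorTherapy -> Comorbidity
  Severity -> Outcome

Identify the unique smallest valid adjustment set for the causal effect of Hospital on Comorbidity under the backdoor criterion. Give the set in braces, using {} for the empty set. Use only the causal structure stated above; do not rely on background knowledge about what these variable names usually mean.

{PriorTherapy}

Variables eligible for adjustment (non-descendants of Hospital, excluding Hospital and Comorbidity): {AgeGroup, Biomarker, Outcome, PriorTherapy, Severity}.
Backdoor paths from Hospital to Comorbidity:
  P1: Hospital <- Biomarker -> AgeGroup -> Outcome <- Severity -> PriorTherapy -> Comorbidity
  P2: Hospital <- Biomarker -> Outcome <- Severity -> PriorTherapy -> Comorbidity
  P3: Hospital <- AgeGroup <- Biomarker -> Outcome <- Severity -> PriorTherapy -> Comorbidity
  P4: Hospital <- AgeGroup -> Outcome <- Severity -> PriorTherapy -> Comorbidity
  P5: Hospital <- PriorTherapy -> Comorbidity
  P6: Hospital <- Outcome <- Severity -> PriorTherapy -> Comorbidity
The empty set is not sufficient: P5 (Hospital <- PriorTherapy -> Comorbidity) has no collider blocking it and no conditioned non-collider, so it is open.
Try {PriorTherapy}:
  P1: blocked at collider Outcome (neither it nor any descendant is in the conditioning set).
  P2: blocked at collider Outcome (neither it nor any descendant is in the conditioning set).
  P3: blocked at collider Outcome (neither it nor any descendant is in the conditioning set).
  P4: blocked at collider Outcome (neither it nor any descendant is in the conditioning set).
  P5: blocked at fork node PriorTherapy ∈ conditioning set.
  P6: blocked at chain node PriorTherapy ∈ conditioning set.
{PriorTherapy} contains no descendant of Hospital and blocks every backdoor path.
No other singleton works — e.g. {Biomarker} leaves P5 open — so {PriorTherapy} is the unique smallest valid adjustment set.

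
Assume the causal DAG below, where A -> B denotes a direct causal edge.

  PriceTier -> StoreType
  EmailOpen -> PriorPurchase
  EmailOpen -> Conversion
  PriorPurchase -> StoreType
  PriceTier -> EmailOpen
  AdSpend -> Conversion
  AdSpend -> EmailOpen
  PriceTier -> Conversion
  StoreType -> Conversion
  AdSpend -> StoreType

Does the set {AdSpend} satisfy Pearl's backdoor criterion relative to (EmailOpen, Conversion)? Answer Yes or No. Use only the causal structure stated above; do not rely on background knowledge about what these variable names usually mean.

Backdoor paths from EmailOpen to Conversion (paths whose first edge points into EmailOpen):
  P1: EmailOpen <- AdSpend -> StoreType <- PriceTier -> Conversion
  P2: EmailOpen <- AdSpend -> StoreType -> Conversion
  P3: EmailOpen <- AdSpend -> Conversion
  P4: EmailOpen <- PriceTier -> StoreType <- AdSpend -> Conversion
  P5: EmailOpen <- PriceTier -> StoreType -> Conversion
  P6: EmailOpen <- PriceTier -> Conversion
Condition 1 (no descendant of EmailOpen in the set): holds — descendants of EmailOpen are {Conversion, PriorPurchase, StoreType}; none are in {AdSpend}.
Condition 2 (every backdoor path blocked by {AdSpend}):
  P1: blocked at fork node AdSpend ∈ conditioning set.
  P2: blocked at fork node AdSpend ∈ conditioning set.
  P3: blocked at fork node AdSpend ∈ conditioning set.
  P4: blocked at collider StoreType (neither it nor any descendant is in the conditioning set).
  P5: open — no interior node is in the conditioning set.
  P6: open — no interior node is in the conditioning set.
{AdSpend} does not satisfy the backdoor criterion.

No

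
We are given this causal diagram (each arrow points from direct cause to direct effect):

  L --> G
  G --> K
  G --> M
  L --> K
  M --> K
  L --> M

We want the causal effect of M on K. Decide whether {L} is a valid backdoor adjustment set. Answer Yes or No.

Backdoor paths from M to K (paths whose first edge points into M):
  P1: M <- L -> G -> K
  P2: M <- L -> K
  P3: M <- G <- L -> K
  P4: M <- G -> K
Condition 1 (no descendant of M in the set): holds — descendants of M are {K}; none are in {L}.
Condition 2 (every backdoor path blocked by {L}):
  P1: blocked at fork node L ∈ conditioning set.
  P2: blocked at fork node L ∈ conditioning set.
  P3: blocked at fork node L ∈ conditioning set.
  P4: open — no interior node is in the conditioning set.
{L} does not satisfy the backdoor criterion.

No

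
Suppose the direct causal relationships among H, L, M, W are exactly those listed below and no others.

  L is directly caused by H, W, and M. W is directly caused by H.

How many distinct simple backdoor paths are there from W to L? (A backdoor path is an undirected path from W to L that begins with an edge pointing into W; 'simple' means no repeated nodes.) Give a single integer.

1

A backdoor path from W to L is any simple undirected path whose first edge points into W (i.e. leaves W via a parent).
Parents of W: {H}.
Enumerating:
  P1: W <- H -> L
That exhausts the simple backdoor paths. Count: 1.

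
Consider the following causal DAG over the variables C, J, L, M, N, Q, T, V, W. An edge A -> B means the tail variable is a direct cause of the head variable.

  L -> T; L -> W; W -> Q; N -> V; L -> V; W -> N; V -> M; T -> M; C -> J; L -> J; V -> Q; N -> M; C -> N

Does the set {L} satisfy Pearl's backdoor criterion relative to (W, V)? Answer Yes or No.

Yes

Backdoor paths from W to V (paths whose first edge points into W):
  P1: W <- L -> V
  P2: W <- L -> J <- C -> N -> V
  P3: W <- L -> J <- C -> N -> M <- V
  P4: W <- L -> T -> M <- N -> V
  P5: W <- L -> T -> M <- V
Condition 1 (no descendant of W in the set): holds — descendants of W are {M, N, Q, V}; none are in {L}.
Condition 2 (every backdoor path blocked by {L}):
  P1: blocked at fork node L ∈ conditioning set.
  P2: blocked at fork node L ∈ conditioning set.
  P3: blocked at fork node L ∈ conditioning set.
  P4: blocked at fork node L ∈ conditioning set.
  P5: blocked at fork node L ∈ conditioning set.
{L} satisfies the backdoor criterion.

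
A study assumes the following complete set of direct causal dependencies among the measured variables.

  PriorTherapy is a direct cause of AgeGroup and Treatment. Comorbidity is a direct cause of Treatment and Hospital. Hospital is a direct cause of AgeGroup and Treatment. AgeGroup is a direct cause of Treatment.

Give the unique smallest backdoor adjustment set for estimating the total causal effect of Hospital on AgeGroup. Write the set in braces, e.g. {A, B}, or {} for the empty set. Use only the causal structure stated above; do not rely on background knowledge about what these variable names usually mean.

{}

Variables eligible for adjustment (non-descendants of Hospital, excluding Hospital and AgeGroup): {Comorbidity, PriorTherapy}.
Backdoor paths from Hospital to AgeGroup:
  P1: Hospital <- Comorbidity -> Treatment <- PriorTherapy -> AgeGroup
  P2: Hospital <- Comorbidity -> Treatment <- AgeGroup
Each backdoor path contains an unconditioned collider, so every path is already blocked with the empty conditioning set:
  P1: blocked at collider Treatment (neither it nor any descendant is in the conditioning set).
  P2: blocked at collider Treatment (neither it nor any descendant is in the conditioning set).
The empty set is therefore the unique smallest valid set.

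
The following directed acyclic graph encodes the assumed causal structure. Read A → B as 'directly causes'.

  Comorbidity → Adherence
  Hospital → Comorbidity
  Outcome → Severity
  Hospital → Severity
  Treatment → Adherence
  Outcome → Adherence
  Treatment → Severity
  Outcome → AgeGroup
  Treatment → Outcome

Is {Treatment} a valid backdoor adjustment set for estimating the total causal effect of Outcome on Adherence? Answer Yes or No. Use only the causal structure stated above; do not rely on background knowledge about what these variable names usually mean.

Yes

Backdoor paths from Outcome to Adherence (paths whose first edge points into Outcome):
  P1: Outcome <- Treatment -> Severity <- Hospital -> Comorbidity -> Adherence
  P2: Outcome <- Treatment -> Adherence
Condition 1 (no descendant of Outcome in the set): holds — descendants of Outcome are {Adherence, AgeGroup, Severity}; none are in {Treatment}.
Condition 2 (every backdoor path blocked by {Treatment}):
  P1: blocked at fork node Treatment ∈ conditioning set.
  P2: blocked at fork node Treatment ∈ conditioning set.
{Treatment} satisfies the backdoor criterion.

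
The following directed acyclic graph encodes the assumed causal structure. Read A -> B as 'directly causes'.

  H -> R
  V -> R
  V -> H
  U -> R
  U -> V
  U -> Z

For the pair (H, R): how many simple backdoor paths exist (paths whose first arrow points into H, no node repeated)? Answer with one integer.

2

A backdoor path from H to R is any simple undirected path whose first edge points into H (i.e. leaves H via a parent).
Parents of H: {V}.
Enumerating:
  P1: H <- V <- U -> R
  P2: H <- V -> R
That exhausts the simple backdoor paths. Count: 2.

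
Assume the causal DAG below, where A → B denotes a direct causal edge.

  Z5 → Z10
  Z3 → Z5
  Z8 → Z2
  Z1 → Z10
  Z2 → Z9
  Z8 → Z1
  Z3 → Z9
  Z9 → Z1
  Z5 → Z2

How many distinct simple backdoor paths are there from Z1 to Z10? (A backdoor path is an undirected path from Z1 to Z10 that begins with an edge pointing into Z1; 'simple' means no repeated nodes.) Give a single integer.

4

A backdoor path from Z1 to Z10 is any simple undirected path whose first edge points into Z1 (i.e. leaves Z1 via a parent).
Parents of Z1: {Z8, Z9}.
Enumerating:
  P1: Z1 <- Z8 -> Z2 <- Z5 -> Z10
  P2: Z1 <- Z8 -> Z2 -> Z9 <- Z3 -> Z5 -> Z10
  P3: Z1 <- Z9 <- Z3 -> Z5 -> Z10
  P4: Z1 <- Z9 <- Z2 <- Z5 -> Z10
That exhausts the simple backdoor paths. Count: 4.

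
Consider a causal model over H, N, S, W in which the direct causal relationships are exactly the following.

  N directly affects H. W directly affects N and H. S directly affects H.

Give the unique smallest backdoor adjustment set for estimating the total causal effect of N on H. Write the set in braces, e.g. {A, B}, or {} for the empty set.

{W}

Variables eligible for adjustment (non-descendants of N, excluding N and H): {S, W}.
Backdoor paths from N to H:
  P1: N <- W -> H
The empty set is not sufficient: P1 (N <- W -> H) has no collider blocking it and no conditioned non-collider, so it is open.
Try {W}:
  P1: blocked at fork node W ∈ conditioning set.
{W} contains no descendant of N and blocks every backdoor path.
No other singleton works — e.g. {S} leaves P1 open — so {W} is the unique smallest valid adjustment set.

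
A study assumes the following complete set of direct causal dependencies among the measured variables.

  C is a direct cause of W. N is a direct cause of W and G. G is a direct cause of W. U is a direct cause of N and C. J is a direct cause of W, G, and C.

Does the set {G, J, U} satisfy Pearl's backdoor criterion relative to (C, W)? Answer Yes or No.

Yes

Backdoor paths from C to W (paths whose first edge points into C):
  P1: C <- U -> N -> G <- J -> W
  P2: C <- U -> N -> G -> W
  P3: C <- U -> N -> W
  P4: C <- J -> G <- N -> W
  P5: C <- J -> G -> W
  P6: C <- J -> W
Condition 1 (no descendant of C in the set): holds — descendants of C are {W}; none are in {G, J, U}.
Condition 2 (every backdoor path blocked by {G, J, U}):
  P1: blocked at fork node U ∈ conditioning set.
  P2: blocked at fork node U ∈ conditioning set.
  P3: blocked at fork node U ∈ conditioning set.
  P4: blocked at fork node J ∈ conditioning set.
  P5: blocked at fork node J ∈ conditioning set.
  P6: blocked at fork node J ∈ conditioning set.
{G, J, U} satisfies the backdoor criterion.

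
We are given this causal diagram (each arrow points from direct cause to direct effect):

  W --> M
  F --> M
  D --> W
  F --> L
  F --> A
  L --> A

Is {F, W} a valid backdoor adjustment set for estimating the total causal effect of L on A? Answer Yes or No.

Yes

Backdoor paths from L to A (paths whose first edge points into L):
  P1: L <- F -> A
Condition 1 (no descendant of L in the set): holds — descendants of L are {A}; none are in {F, W}.
Condition 2 (every backdoor path blocked by {F, W}):
  P1: blocked at fork node F ∈ conditioning set.
{F, W} satisfies the backdoor criterion.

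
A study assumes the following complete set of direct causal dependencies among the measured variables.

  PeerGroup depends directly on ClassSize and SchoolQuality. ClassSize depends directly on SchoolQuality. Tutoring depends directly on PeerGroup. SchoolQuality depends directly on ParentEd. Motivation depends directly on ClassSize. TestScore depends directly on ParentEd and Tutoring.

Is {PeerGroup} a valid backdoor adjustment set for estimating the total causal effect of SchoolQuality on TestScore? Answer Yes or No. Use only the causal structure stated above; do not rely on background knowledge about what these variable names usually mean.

No

Backdoor paths from SchoolQuality to TestScore (paths whose first edge points into SchoolQuality):
  P1: SchoolQuality <- ParentEd -> TestScore
Condition 1 (no descendant of SchoolQuality in the set): FAILS — PeerGroup is a descendant of SchoolQuality.
Condition 2 (every backdoor path blocked by {PeerGroup}):
  P1: open — no interior node is in the conditioning set.
{PeerGroup} does not satisfy the backdoor criterion.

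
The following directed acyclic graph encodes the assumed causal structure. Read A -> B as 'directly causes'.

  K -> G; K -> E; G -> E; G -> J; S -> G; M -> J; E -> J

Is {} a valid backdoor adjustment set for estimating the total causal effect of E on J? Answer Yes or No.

Backdoor paths from E to J (paths whose first edge points into E):
  P1: E <- K -> G -> J
  P2: E <- G -> J
Condition 1 (no descendant of E in the set): holds — descendants of E are {J}; none are in {}.
Condition 2 (every backdoor path blocked by {}):
  P1: open — no interior node is in the conditioning set.
  P2: open — no interior node is in the conditioning set.
{} does not satisfy the backdoor criterion.

No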